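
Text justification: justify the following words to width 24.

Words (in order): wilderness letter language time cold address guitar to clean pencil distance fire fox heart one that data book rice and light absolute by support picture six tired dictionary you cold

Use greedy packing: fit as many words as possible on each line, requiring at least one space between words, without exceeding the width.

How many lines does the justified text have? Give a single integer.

Line 1: ['wilderness', 'letter'] (min_width=17, slack=7)
Line 2: ['language', 'time', 'cold'] (min_width=18, slack=6)
Line 3: ['address', 'guitar', 'to', 'clean'] (min_width=23, slack=1)
Line 4: ['pencil', 'distance', 'fire', 'fox'] (min_width=24, slack=0)
Line 5: ['heart', 'one', 'that', 'data', 'book'] (min_width=24, slack=0)
Line 6: ['rice', 'and', 'light', 'absolute'] (min_width=23, slack=1)
Line 7: ['by', 'support', 'picture', 'six'] (min_width=22, slack=2)
Line 8: ['tired', 'dictionary', 'you'] (min_width=20, slack=4)
Line 9: ['cold'] (min_width=4, slack=20)
Total lines: 9

Answer: 9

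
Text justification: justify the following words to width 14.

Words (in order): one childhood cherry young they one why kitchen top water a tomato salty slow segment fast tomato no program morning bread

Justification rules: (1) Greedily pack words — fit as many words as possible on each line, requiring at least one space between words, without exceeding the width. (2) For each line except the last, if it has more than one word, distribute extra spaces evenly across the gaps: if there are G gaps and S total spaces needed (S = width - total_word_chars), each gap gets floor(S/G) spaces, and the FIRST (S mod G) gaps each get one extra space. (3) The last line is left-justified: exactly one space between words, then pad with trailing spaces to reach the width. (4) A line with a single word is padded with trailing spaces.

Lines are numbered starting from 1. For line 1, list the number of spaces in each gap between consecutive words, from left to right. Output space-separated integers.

Answer: 2

Derivation:
Line 1: ['one', 'childhood'] (min_width=13, slack=1)
Line 2: ['cherry', 'young'] (min_width=12, slack=2)
Line 3: ['they', 'one', 'why'] (min_width=12, slack=2)
Line 4: ['kitchen', 'top'] (min_width=11, slack=3)
Line 5: ['water', 'a', 'tomato'] (min_width=14, slack=0)
Line 6: ['salty', 'slow'] (min_width=10, slack=4)
Line 7: ['segment', 'fast'] (min_width=12, slack=2)
Line 8: ['tomato', 'no'] (min_width=9, slack=5)
Line 9: ['program'] (min_width=7, slack=7)
Line 10: ['morning', 'bread'] (min_width=13, slack=1)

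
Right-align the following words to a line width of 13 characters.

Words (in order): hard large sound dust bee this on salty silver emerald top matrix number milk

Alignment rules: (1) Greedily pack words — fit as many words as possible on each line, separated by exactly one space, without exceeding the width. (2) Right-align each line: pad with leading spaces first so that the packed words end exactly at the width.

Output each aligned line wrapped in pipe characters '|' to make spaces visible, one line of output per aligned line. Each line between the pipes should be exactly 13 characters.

Answer: |   hard large|
|   sound dust|
|  bee this on|
| salty silver|
|  emerald top|
|matrix number|
|         milk|

Derivation:
Line 1: ['hard', 'large'] (min_width=10, slack=3)
Line 2: ['sound', 'dust'] (min_width=10, slack=3)
Line 3: ['bee', 'this', 'on'] (min_width=11, slack=2)
Line 4: ['salty', 'silver'] (min_width=12, slack=1)
Line 5: ['emerald', 'top'] (min_width=11, slack=2)
Line 6: ['matrix', 'number'] (min_width=13, slack=0)
Line 7: ['milk'] (min_width=4, slack=9)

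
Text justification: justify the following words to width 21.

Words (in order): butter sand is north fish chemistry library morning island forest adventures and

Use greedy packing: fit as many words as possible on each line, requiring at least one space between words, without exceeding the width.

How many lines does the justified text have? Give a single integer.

Line 1: ['butter', 'sand', 'is', 'north'] (min_width=20, slack=1)
Line 2: ['fish', 'chemistry'] (min_width=14, slack=7)
Line 3: ['library', 'morning'] (min_width=15, slack=6)
Line 4: ['island', 'forest'] (min_width=13, slack=8)
Line 5: ['adventures', 'and'] (min_width=14, slack=7)
Total lines: 5

Answer: 5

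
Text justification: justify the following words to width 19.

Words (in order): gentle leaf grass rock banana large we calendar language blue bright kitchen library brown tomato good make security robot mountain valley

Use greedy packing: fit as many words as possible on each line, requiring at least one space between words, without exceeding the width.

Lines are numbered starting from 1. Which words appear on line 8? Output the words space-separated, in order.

Answer: security robot

Derivation:
Line 1: ['gentle', 'leaf', 'grass'] (min_width=17, slack=2)
Line 2: ['rock', 'banana', 'large'] (min_width=17, slack=2)
Line 3: ['we', 'calendar'] (min_width=11, slack=8)
Line 4: ['language', 'blue'] (min_width=13, slack=6)
Line 5: ['bright', 'kitchen'] (min_width=14, slack=5)
Line 6: ['library', 'brown'] (min_width=13, slack=6)
Line 7: ['tomato', 'good', 'make'] (min_width=16, slack=3)
Line 8: ['security', 'robot'] (min_width=14, slack=5)
Line 9: ['mountain', 'valley'] (min_width=15, slack=4)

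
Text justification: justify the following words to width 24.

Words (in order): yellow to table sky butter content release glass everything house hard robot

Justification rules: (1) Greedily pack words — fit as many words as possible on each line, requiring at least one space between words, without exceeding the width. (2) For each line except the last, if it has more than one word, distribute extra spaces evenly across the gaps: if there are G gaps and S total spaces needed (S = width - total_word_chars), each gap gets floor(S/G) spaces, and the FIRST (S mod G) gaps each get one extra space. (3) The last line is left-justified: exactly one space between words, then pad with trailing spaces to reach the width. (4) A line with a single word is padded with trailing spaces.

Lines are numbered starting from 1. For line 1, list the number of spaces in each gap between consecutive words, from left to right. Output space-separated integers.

Line 1: ['yellow', 'to', 'table', 'sky'] (min_width=19, slack=5)
Line 2: ['butter', 'content', 'release'] (min_width=22, slack=2)
Line 3: ['glass', 'everything', 'house'] (min_width=22, slack=2)
Line 4: ['hard', 'robot'] (min_width=10, slack=14)

Answer: 3 3 2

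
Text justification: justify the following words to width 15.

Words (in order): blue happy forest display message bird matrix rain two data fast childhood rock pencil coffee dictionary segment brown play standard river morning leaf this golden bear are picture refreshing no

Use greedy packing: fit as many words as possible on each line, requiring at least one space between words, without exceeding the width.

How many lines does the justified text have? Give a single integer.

Line 1: ['blue', 'happy'] (min_width=10, slack=5)
Line 2: ['forest', 'display'] (min_width=14, slack=1)
Line 3: ['message', 'bird'] (min_width=12, slack=3)
Line 4: ['matrix', 'rain', 'two'] (min_width=15, slack=0)
Line 5: ['data', 'fast'] (min_width=9, slack=6)
Line 6: ['childhood', 'rock'] (min_width=14, slack=1)
Line 7: ['pencil', 'coffee'] (min_width=13, slack=2)
Line 8: ['dictionary'] (min_width=10, slack=5)
Line 9: ['segment', 'brown'] (min_width=13, slack=2)
Line 10: ['play', 'standard'] (min_width=13, slack=2)
Line 11: ['river', 'morning'] (min_width=13, slack=2)
Line 12: ['leaf', 'this'] (min_width=9, slack=6)
Line 13: ['golden', 'bear', 'are'] (min_width=15, slack=0)
Line 14: ['picture'] (min_width=7, slack=8)
Line 15: ['refreshing', 'no'] (min_width=13, slack=2)
Total lines: 15

Answer: 15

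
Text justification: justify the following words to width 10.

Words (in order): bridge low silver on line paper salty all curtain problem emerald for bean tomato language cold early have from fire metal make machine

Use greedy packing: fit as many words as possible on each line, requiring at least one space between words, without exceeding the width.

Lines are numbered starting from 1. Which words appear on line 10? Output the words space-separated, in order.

Line 1: ['bridge', 'low'] (min_width=10, slack=0)
Line 2: ['silver', 'on'] (min_width=9, slack=1)
Line 3: ['line', 'paper'] (min_width=10, slack=0)
Line 4: ['salty', 'all'] (min_width=9, slack=1)
Line 5: ['curtain'] (min_width=7, slack=3)
Line 6: ['problem'] (min_width=7, slack=3)
Line 7: ['emerald'] (min_width=7, slack=3)
Line 8: ['for', 'bean'] (min_width=8, slack=2)
Line 9: ['tomato'] (min_width=6, slack=4)
Line 10: ['language'] (min_width=8, slack=2)
Line 11: ['cold', 'early'] (min_width=10, slack=0)
Line 12: ['have', 'from'] (min_width=9, slack=1)
Line 13: ['fire', 'metal'] (min_width=10, slack=0)
Line 14: ['make'] (min_width=4, slack=6)
Line 15: ['machine'] (min_width=7, slack=3)

Answer: language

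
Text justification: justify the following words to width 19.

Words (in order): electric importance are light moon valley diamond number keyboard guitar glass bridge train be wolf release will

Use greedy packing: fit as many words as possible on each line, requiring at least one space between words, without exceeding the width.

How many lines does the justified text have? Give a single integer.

Answer: 7

Derivation:
Line 1: ['electric', 'importance'] (min_width=19, slack=0)
Line 2: ['are', 'light', 'moon'] (min_width=14, slack=5)
Line 3: ['valley', 'diamond'] (min_width=14, slack=5)
Line 4: ['number', 'keyboard'] (min_width=15, slack=4)
Line 5: ['guitar', 'glass', 'bridge'] (min_width=19, slack=0)
Line 6: ['train', 'be', 'wolf'] (min_width=13, slack=6)
Line 7: ['release', 'will'] (min_width=12, slack=7)
Total lines: 7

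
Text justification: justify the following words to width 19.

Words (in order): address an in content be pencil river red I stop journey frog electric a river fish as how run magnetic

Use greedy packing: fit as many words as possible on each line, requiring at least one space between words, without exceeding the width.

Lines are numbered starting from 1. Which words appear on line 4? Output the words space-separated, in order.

Answer: journey frog

Derivation:
Line 1: ['address', 'an', 'in'] (min_width=13, slack=6)
Line 2: ['content', 'be', 'pencil'] (min_width=17, slack=2)
Line 3: ['river', 'red', 'I', 'stop'] (min_width=16, slack=3)
Line 4: ['journey', 'frog'] (min_width=12, slack=7)
Line 5: ['electric', 'a', 'river'] (min_width=16, slack=3)
Line 6: ['fish', 'as', 'how', 'run'] (min_width=15, slack=4)
Line 7: ['magnetic'] (min_width=8, slack=11)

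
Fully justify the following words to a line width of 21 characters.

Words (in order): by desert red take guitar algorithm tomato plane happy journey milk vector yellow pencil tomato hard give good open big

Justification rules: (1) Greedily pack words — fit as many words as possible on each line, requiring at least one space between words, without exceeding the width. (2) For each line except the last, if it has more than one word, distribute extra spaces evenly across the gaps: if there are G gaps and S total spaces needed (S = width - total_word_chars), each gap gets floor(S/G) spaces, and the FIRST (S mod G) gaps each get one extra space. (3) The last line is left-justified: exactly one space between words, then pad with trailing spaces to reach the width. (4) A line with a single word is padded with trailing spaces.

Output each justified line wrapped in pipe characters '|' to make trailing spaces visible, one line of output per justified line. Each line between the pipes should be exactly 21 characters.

Line 1: ['by', 'desert', 'red', 'take'] (min_width=18, slack=3)
Line 2: ['guitar', 'algorithm'] (min_width=16, slack=5)
Line 3: ['tomato', 'plane', 'happy'] (min_width=18, slack=3)
Line 4: ['journey', 'milk', 'vector'] (min_width=19, slack=2)
Line 5: ['yellow', 'pencil', 'tomato'] (min_width=20, slack=1)
Line 6: ['hard', 'give', 'good', 'open'] (min_width=19, slack=2)
Line 7: ['big'] (min_width=3, slack=18)

Answer: |by  desert  red  take|
|guitar      algorithm|
|tomato   plane  happy|
|journey  milk  vector|
|yellow  pencil tomato|
|hard  give  good open|
|big                  |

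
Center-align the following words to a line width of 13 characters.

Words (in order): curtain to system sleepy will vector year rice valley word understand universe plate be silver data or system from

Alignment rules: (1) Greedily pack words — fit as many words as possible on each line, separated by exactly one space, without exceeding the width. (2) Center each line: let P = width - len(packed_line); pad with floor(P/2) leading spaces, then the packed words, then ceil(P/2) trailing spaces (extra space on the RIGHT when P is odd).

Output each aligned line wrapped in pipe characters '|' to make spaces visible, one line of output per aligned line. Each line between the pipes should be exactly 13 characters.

Line 1: ['curtain', 'to'] (min_width=10, slack=3)
Line 2: ['system', 'sleepy'] (min_width=13, slack=0)
Line 3: ['will', 'vector'] (min_width=11, slack=2)
Line 4: ['year', 'rice'] (min_width=9, slack=4)
Line 5: ['valley', 'word'] (min_width=11, slack=2)
Line 6: ['understand'] (min_width=10, slack=3)
Line 7: ['universe'] (min_width=8, slack=5)
Line 8: ['plate', 'be'] (min_width=8, slack=5)
Line 9: ['silver', 'data'] (min_width=11, slack=2)
Line 10: ['or', 'system'] (min_width=9, slack=4)
Line 11: ['from'] (min_width=4, slack=9)

Answer: | curtain to  |
|system sleepy|
| will vector |
|  year rice  |
| valley word |
| understand  |
|  universe   |
|  plate be   |
| silver data |
|  or system  |
|    from     |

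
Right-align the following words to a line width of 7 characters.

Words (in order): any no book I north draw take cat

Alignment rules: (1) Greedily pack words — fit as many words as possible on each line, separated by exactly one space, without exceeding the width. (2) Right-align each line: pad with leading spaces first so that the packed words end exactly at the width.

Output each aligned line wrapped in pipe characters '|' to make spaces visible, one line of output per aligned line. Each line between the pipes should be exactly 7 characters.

Answer: | any no|
| book I|
|  north|
|   draw|
|   take|
|    cat|

Derivation:
Line 1: ['any', 'no'] (min_width=6, slack=1)
Line 2: ['book', 'I'] (min_width=6, slack=1)
Line 3: ['north'] (min_width=5, slack=2)
Line 4: ['draw'] (min_width=4, slack=3)
Line 5: ['take'] (min_width=4, slack=3)
Line 6: ['cat'] (min_width=3, slack=4)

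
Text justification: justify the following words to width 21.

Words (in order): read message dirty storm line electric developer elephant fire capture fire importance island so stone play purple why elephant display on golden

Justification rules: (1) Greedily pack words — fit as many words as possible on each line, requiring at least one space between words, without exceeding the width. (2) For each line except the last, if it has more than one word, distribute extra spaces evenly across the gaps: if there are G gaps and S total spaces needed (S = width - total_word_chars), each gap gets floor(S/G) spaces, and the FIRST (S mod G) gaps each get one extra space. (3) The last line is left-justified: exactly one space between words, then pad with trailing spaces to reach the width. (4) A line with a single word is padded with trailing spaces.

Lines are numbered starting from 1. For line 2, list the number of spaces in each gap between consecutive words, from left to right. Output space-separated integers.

Line 1: ['read', 'message', 'dirty'] (min_width=18, slack=3)
Line 2: ['storm', 'line', 'electric'] (min_width=19, slack=2)
Line 3: ['developer', 'elephant'] (min_width=18, slack=3)
Line 4: ['fire', 'capture', 'fire'] (min_width=17, slack=4)
Line 5: ['importance', 'island', 'so'] (min_width=20, slack=1)
Line 6: ['stone', 'play', 'purple', 'why'] (min_width=21, slack=0)
Line 7: ['elephant', 'display', 'on'] (min_width=19, slack=2)
Line 8: ['golden'] (min_width=6, slack=15)

Answer: 2 2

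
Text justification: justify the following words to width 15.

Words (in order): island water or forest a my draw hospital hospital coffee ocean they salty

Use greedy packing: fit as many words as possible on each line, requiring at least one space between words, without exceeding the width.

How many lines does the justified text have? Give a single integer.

Line 1: ['island', 'water', 'or'] (min_width=15, slack=0)
Line 2: ['forest', 'a', 'my'] (min_width=11, slack=4)
Line 3: ['draw', 'hospital'] (min_width=13, slack=2)
Line 4: ['hospital', 'coffee'] (min_width=15, slack=0)
Line 5: ['ocean', 'they'] (min_width=10, slack=5)
Line 6: ['salty'] (min_width=5, slack=10)
Total lines: 6

Answer: 6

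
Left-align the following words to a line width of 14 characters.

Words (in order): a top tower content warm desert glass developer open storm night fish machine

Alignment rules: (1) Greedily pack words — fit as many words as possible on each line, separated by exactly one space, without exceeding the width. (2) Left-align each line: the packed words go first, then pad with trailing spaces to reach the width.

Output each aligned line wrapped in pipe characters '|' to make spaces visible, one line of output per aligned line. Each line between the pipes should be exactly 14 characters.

Answer: |a top tower   |
|content warm  |
|desert glass  |
|developer open|
|storm night   |
|fish machine  |

Derivation:
Line 1: ['a', 'top', 'tower'] (min_width=11, slack=3)
Line 2: ['content', 'warm'] (min_width=12, slack=2)
Line 3: ['desert', 'glass'] (min_width=12, slack=2)
Line 4: ['developer', 'open'] (min_width=14, slack=0)
Line 5: ['storm', 'night'] (min_width=11, slack=3)
Line 6: ['fish', 'machine'] (min_width=12, slack=2)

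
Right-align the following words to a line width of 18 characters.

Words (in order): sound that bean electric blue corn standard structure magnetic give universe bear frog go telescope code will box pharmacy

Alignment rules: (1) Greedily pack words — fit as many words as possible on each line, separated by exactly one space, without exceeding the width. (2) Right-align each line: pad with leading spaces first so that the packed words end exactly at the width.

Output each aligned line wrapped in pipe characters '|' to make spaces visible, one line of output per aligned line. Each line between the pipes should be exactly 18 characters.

Answer: |   sound that bean|
|electric blue corn|
|standard structure|
|     magnetic give|
|universe bear frog|
| go telescope code|
| will box pharmacy|

Derivation:
Line 1: ['sound', 'that', 'bean'] (min_width=15, slack=3)
Line 2: ['electric', 'blue', 'corn'] (min_width=18, slack=0)
Line 3: ['standard', 'structure'] (min_width=18, slack=0)
Line 4: ['magnetic', 'give'] (min_width=13, slack=5)
Line 5: ['universe', 'bear', 'frog'] (min_width=18, slack=0)
Line 6: ['go', 'telescope', 'code'] (min_width=17, slack=1)
Line 7: ['will', 'box', 'pharmacy'] (min_width=17, slack=1)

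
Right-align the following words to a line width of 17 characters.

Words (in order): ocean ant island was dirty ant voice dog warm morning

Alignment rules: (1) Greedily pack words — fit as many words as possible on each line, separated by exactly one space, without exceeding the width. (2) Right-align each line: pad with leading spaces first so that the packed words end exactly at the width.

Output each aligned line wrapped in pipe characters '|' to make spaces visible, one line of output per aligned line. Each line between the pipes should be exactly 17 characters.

Line 1: ['ocean', 'ant', 'island'] (min_width=16, slack=1)
Line 2: ['was', 'dirty', 'ant'] (min_width=13, slack=4)
Line 3: ['voice', 'dog', 'warm'] (min_width=14, slack=3)
Line 4: ['morning'] (min_width=7, slack=10)

Answer: | ocean ant island|
|    was dirty ant|
|   voice dog warm|
|          morning|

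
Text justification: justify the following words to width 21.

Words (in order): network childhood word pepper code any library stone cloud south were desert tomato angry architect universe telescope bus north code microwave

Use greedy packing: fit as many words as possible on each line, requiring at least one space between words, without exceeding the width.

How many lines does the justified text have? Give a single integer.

Answer: 8

Derivation:
Line 1: ['network', 'childhood'] (min_width=17, slack=4)
Line 2: ['word', 'pepper', 'code', 'any'] (min_width=20, slack=1)
Line 3: ['library', 'stone', 'cloud'] (min_width=19, slack=2)
Line 4: ['south', 'were', 'desert'] (min_width=17, slack=4)
Line 5: ['tomato', 'angry'] (min_width=12, slack=9)
Line 6: ['architect', 'universe'] (min_width=18, slack=3)
Line 7: ['telescope', 'bus', 'north'] (min_width=19, slack=2)
Line 8: ['code', 'microwave'] (min_width=14, slack=7)
Total lines: 8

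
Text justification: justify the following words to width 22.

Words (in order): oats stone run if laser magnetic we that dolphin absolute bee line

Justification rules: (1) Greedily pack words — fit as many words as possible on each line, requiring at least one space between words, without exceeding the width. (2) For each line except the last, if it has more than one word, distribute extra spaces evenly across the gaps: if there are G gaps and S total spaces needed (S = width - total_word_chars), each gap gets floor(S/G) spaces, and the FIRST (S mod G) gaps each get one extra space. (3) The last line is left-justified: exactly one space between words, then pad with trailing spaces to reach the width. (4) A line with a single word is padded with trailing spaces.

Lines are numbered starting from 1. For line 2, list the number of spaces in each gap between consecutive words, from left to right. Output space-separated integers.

Line 1: ['oats', 'stone', 'run', 'if'] (min_width=17, slack=5)
Line 2: ['laser', 'magnetic', 'we', 'that'] (min_width=22, slack=0)
Line 3: ['dolphin', 'absolute', 'bee'] (min_width=20, slack=2)
Line 4: ['line'] (min_width=4, slack=18)

Answer: 1 1 1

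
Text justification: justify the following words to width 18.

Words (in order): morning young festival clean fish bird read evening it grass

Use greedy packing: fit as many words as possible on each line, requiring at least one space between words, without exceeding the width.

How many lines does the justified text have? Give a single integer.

Line 1: ['morning', 'young'] (min_width=13, slack=5)
Line 2: ['festival', 'clean'] (min_width=14, slack=4)
Line 3: ['fish', 'bird', 'read'] (min_width=14, slack=4)
Line 4: ['evening', 'it', 'grass'] (min_width=16, slack=2)
Total lines: 4

Answer: 4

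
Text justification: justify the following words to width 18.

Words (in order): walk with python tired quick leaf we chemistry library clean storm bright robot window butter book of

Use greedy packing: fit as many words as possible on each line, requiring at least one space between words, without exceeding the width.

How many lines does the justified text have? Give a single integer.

Line 1: ['walk', 'with', 'python'] (min_width=16, slack=2)
Line 2: ['tired', 'quick', 'leaf'] (min_width=16, slack=2)
Line 3: ['we', 'chemistry'] (min_width=12, slack=6)
Line 4: ['library', 'clean'] (min_width=13, slack=5)
Line 5: ['storm', 'bright', 'robot'] (min_width=18, slack=0)
Line 6: ['window', 'butter', 'book'] (min_width=18, slack=0)
Line 7: ['of'] (min_width=2, slack=16)
Total lines: 7

Answer: 7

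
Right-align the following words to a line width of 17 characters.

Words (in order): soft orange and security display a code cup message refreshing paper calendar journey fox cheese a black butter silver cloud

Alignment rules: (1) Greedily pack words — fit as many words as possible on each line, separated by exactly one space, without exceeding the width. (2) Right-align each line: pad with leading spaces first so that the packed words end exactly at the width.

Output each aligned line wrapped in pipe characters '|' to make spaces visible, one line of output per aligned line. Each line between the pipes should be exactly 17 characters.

Answer: |  soft orange and|
| security display|
|       a code cup|
|          message|
| refreshing paper|
| calendar journey|
|     fox cheese a|
|     black butter|
|     silver cloud|

Derivation:
Line 1: ['soft', 'orange', 'and'] (min_width=15, slack=2)
Line 2: ['security', 'display'] (min_width=16, slack=1)
Line 3: ['a', 'code', 'cup'] (min_width=10, slack=7)
Line 4: ['message'] (min_width=7, slack=10)
Line 5: ['refreshing', 'paper'] (min_width=16, slack=1)
Line 6: ['calendar', 'journey'] (min_width=16, slack=1)
Line 7: ['fox', 'cheese', 'a'] (min_width=12, slack=5)
Line 8: ['black', 'butter'] (min_width=12, slack=5)
Line 9: ['silver', 'cloud'] (min_width=12, slack=5)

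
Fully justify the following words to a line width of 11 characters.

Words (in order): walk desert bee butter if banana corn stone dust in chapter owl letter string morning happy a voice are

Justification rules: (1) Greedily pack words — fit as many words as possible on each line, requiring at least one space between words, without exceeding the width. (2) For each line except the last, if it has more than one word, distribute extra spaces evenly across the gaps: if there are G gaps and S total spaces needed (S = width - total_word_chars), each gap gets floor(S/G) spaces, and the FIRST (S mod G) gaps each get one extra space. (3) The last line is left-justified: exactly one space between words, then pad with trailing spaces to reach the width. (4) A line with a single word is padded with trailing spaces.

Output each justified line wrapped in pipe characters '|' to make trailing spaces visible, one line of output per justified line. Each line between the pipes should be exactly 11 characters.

Answer: |walk desert|
|bee  butter|
|if   banana|
|corn  stone|
|dust     in|
|chapter owl|
|letter     |
|string     |
|morning    |
|happy     a|
|voice are  |

Derivation:
Line 1: ['walk', 'desert'] (min_width=11, slack=0)
Line 2: ['bee', 'butter'] (min_width=10, slack=1)
Line 3: ['if', 'banana'] (min_width=9, slack=2)
Line 4: ['corn', 'stone'] (min_width=10, slack=1)
Line 5: ['dust', 'in'] (min_width=7, slack=4)
Line 6: ['chapter', 'owl'] (min_width=11, slack=0)
Line 7: ['letter'] (min_width=6, slack=5)
Line 8: ['string'] (min_width=6, slack=5)
Line 9: ['morning'] (min_width=7, slack=4)
Line 10: ['happy', 'a'] (min_width=7, slack=4)
Line 11: ['voice', 'are'] (min_width=9, slack=2)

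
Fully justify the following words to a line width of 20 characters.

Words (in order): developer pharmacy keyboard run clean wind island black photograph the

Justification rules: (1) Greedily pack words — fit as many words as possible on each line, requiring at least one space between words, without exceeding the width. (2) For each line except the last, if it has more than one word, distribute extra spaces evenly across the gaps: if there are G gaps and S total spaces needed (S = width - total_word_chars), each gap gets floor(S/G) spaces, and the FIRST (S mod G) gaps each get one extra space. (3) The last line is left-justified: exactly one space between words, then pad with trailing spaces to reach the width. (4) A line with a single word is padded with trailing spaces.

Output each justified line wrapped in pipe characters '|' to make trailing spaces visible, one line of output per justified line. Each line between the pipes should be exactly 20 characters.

Answer: |developer   pharmacy|
|keyboard  run  clean|
|wind   island  black|
|photograph the      |

Derivation:
Line 1: ['developer', 'pharmacy'] (min_width=18, slack=2)
Line 2: ['keyboard', 'run', 'clean'] (min_width=18, slack=2)
Line 3: ['wind', 'island', 'black'] (min_width=17, slack=3)
Line 4: ['photograph', 'the'] (min_width=14, slack=6)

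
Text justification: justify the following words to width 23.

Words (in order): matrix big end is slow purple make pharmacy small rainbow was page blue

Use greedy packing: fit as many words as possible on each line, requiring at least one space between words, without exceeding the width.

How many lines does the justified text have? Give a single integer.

Answer: 4

Derivation:
Line 1: ['matrix', 'big', 'end', 'is', 'slow'] (min_width=22, slack=1)
Line 2: ['purple', 'make', 'pharmacy'] (min_width=20, slack=3)
Line 3: ['small', 'rainbow', 'was', 'page'] (min_width=22, slack=1)
Line 4: ['blue'] (min_width=4, slack=19)
Total lines: 4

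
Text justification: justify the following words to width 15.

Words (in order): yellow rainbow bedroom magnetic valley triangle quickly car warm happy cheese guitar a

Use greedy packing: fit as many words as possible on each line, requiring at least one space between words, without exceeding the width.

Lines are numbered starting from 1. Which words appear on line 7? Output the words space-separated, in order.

Answer: cheese guitar a

Derivation:
Line 1: ['yellow', 'rainbow'] (min_width=14, slack=1)
Line 2: ['bedroom'] (min_width=7, slack=8)
Line 3: ['magnetic', 'valley'] (min_width=15, slack=0)
Line 4: ['triangle'] (min_width=8, slack=7)
Line 5: ['quickly', 'car'] (min_width=11, slack=4)
Line 6: ['warm', 'happy'] (min_width=10, slack=5)
Line 7: ['cheese', 'guitar', 'a'] (min_width=15, slack=0)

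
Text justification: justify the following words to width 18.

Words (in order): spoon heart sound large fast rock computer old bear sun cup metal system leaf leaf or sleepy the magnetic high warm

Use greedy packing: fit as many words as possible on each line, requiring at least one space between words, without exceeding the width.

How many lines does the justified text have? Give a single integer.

Answer: 7

Derivation:
Line 1: ['spoon', 'heart', 'sound'] (min_width=17, slack=1)
Line 2: ['large', 'fast', 'rock'] (min_width=15, slack=3)
Line 3: ['computer', 'old', 'bear'] (min_width=17, slack=1)
Line 4: ['sun', 'cup', 'metal'] (min_width=13, slack=5)
Line 5: ['system', 'leaf', 'leaf'] (min_width=16, slack=2)
Line 6: ['or', 'sleepy', 'the'] (min_width=13, slack=5)
Line 7: ['magnetic', 'high', 'warm'] (min_width=18, slack=0)
Total lines: 7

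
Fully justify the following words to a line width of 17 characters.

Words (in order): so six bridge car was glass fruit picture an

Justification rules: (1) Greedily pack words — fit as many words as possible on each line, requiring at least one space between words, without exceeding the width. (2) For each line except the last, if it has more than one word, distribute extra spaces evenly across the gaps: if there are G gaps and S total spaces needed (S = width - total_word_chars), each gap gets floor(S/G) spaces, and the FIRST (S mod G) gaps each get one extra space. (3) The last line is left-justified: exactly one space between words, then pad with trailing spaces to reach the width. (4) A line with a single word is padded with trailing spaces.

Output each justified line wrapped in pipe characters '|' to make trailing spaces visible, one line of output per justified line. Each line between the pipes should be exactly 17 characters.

Answer: |so six bridge car|
|was  glass  fruit|
|picture an       |

Derivation:
Line 1: ['so', 'six', 'bridge', 'car'] (min_width=17, slack=0)
Line 2: ['was', 'glass', 'fruit'] (min_width=15, slack=2)
Line 3: ['picture', 'an'] (min_width=10, slack=7)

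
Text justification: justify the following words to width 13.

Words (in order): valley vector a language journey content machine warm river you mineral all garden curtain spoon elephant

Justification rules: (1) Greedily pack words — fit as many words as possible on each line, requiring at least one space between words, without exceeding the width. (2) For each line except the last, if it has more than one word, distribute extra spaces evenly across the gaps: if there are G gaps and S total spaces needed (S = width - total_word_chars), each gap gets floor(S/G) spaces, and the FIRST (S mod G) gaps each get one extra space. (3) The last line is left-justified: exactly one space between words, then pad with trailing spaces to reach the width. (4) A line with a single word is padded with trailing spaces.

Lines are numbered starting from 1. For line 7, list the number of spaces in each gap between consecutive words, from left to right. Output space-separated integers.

Line 1: ['valley', 'vector'] (min_width=13, slack=0)
Line 2: ['a', 'language'] (min_width=10, slack=3)
Line 3: ['journey'] (min_width=7, slack=6)
Line 4: ['content'] (min_width=7, slack=6)
Line 5: ['machine', 'warm'] (min_width=12, slack=1)
Line 6: ['river', 'you'] (min_width=9, slack=4)
Line 7: ['mineral', 'all'] (min_width=11, slack=2)
Line 8: ['garden'] (min_width=6, slack=7)
Line 9: ['curtain', 'spoon'] (min_width=13, slack=0)
Line 10: ['elephant'] (min_width=8, slack=5)

Answer: 3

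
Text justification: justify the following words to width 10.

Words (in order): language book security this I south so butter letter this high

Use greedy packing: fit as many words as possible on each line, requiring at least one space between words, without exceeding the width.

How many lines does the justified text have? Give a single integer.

Answer: 8

Derivation:
Line 1: ['language'] (min_width=8, slack=2)
Line 2: ['book'] (min_width=4, slack=6)
Line 3: ['security'] (min_width=8, slack=2)
Line 4: ['this', 'I'] (min_width=6, slack=4)
Line 5: ['south', 'so'] (min_width=8, slack=2)
Line 6: ['butter'] (min_width=6, slack=4)
Line 7: ['letter'] (min_width=6, slack=4)
Line 8: ['this', 'high'] (min_width=9, slack=1)
Total lines: 8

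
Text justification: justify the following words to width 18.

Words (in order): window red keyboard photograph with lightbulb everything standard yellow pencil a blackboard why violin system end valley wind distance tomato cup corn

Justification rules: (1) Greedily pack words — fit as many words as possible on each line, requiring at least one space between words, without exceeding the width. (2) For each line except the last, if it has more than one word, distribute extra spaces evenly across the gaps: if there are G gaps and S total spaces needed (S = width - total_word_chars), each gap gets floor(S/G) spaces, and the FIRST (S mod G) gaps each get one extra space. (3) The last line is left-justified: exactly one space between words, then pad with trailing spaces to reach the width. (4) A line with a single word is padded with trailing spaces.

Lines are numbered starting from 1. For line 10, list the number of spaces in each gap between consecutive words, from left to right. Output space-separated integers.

Answer: 8

Derivation:
Line 1: ['window', 'red'] (min_width=10, slack=8)
Line 2: ['keyboard'] (min_width=8, slack=10)
Line 3: ['photograph', 'with'] (min_width=15, slack=3)
Line 4: ['lightbulb'] (min_width=9, slack=9)
Line 5: ['everything'] (min_width=10, slack=8)
Line 6: ['standard', 'yellow'] (min_width=15, slack=3)
Line 7: ['pencil', 'a'] (min_width=8, slack=10)
Line 8: ['blackboard', 'why'] (min_width=14, slack=4)
Line 9: ['violin', 'system', 'end'] (min_width=17, slack=1)
Line 10: ['valley', 'wind'] (min_width=11, slack=7)
Line 11: ['distance', 'tomato'] (min_width=15, slack=3)
Line 12: ['cup', 'corn'] (min_width=8, slack=10)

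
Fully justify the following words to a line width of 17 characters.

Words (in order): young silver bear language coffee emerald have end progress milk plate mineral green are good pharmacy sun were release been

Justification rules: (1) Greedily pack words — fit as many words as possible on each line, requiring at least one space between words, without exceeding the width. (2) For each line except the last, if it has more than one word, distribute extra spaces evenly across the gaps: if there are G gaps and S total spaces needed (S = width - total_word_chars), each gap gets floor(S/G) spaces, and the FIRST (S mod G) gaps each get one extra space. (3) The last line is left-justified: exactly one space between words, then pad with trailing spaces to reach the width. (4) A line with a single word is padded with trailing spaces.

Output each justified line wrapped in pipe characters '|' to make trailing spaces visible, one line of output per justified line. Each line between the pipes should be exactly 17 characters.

Line 1: ['young', 'silver', 'bear'] (min_width=17, slack=0)
Line 2: ['language', 'coffee'] (min_width=15, slack=2)
Line 3: ['emerald', 'have', 'end'] (min_width=16, slack=1)
Line 4: ['progress', 'milk'] (min_width=13, slack=4)
Line 5: ['plate', 'mineral'] (min_width=13, slack=4)
Line 6: ['green', 'are', 'good'] (min_width=14, slack=3)
Line 7: ['pharmacy', 'sun', 'were'] (min_width=17, slack=0)
Line 8: ['release', 'been'] (min_width=12, slack=5)

Answer: |young silver bear|
|language   coffee|
|emerald  have end|
|progress     milk|
|plate     mineral|
|green   are  good|
|pharmacy sun were|
|release been     |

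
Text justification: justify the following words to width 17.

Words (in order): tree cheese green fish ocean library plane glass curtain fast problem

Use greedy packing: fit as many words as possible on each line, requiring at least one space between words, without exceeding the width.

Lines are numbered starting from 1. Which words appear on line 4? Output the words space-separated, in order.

Line 1: ['tree', 'cheese', 'green'] (min_width=17, slack=0)
Line 2: ['fish', 'ocean'] (min_width=10, slack=7)
Line 3: ['library', 'plane'] (min_width=13, slack=4)
Line 4: ['glass', 'curtain'] (min_width=13, slack=4)
Line 5: ['fast', 'problem'] (min_width=12, slack=5)

Answer: glass curtain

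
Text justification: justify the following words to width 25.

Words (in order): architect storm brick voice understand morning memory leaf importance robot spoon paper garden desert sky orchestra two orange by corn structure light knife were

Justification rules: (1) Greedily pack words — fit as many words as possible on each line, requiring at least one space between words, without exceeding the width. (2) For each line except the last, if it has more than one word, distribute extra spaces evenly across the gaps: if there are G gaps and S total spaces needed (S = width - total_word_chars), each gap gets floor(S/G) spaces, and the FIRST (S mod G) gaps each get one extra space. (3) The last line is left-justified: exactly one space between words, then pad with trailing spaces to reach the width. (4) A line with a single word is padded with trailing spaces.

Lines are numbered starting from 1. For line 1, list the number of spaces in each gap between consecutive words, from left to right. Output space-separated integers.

Line 1: ['architect', 'storm', 'brick'] (min_width=21, slack=4)
Line 2: ['voice', 'understand', 'morning'] (min_width=24, slack=1)
Line 3: ['memory', 'leaf', 'importance'] (min_width=22, slack=3)
Line 4: ['robot', 'spoon', 'paper', 'garden'] (min_width=24, slack=1)
Line 5: ['desert', 'sky', 'orchestra', 'two'] (min_width=24, slack=1)
Line 6: ['orange', 'by', 'corn', 'structure'] (min_width=24, slack=1)
Line 7: ['light', 'knife', 'were'] (min_width=16, slack=9)

Answer: 3 3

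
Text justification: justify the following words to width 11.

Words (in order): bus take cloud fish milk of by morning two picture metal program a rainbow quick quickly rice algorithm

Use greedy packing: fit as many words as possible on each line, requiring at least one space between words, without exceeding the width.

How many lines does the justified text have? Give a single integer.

Line 1: ['bus', 'take'] (min_width=8, slack=3)
Line 2: ['cloud', 'fish'] (min_width=10, slack=1)
Line 3: ['milk', 'of', 'by'] (min_width=10, slack=1)
Line 4: ['morning', 'two'] (min_width=11, slack=0)
Line 5: ['picture'] (min_width=7, slack=4)
Line 6: ['metal'] (min_width=5, slack=6)
Line 7: ['program', 'a'] (min_width=9, slack=2)
Line 8: ['rainbow'] (min_width=7, slack=4)
Line 9: ['quick'] (min_width=5, slack=6)
Line 10: ['quickly'] (min_width=7, slack=4)
Line 11: ['rice'] (min_width=4, slack=7)
Line 12: ['algorithm'] (min_width=9, slack=2)
Total lines: 12

Answer: 12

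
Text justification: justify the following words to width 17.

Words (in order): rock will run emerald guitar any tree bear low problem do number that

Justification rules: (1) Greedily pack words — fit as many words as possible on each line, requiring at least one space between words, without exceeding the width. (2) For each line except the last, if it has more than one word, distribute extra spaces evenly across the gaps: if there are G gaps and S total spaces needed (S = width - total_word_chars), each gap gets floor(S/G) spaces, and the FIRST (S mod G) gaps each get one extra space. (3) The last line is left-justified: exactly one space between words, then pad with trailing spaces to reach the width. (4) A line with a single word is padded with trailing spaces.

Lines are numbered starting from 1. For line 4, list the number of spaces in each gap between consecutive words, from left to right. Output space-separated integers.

Answer: 1 1

Derivation:
Line 1: ['rock', 'will', 'run'] (min_width=13, slack=4)
Line 2: ['emerald', 'guitar'] (min_width=14, slack=3)
Line 3: ['any', 'tree', 'bear', 'low'] (min_width=17, slack=0)
Line 4: ['problem', 'do', 'number'] (min_width=17, slack=0)
Line 5: ['that'] (min_width=4, slack=13)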